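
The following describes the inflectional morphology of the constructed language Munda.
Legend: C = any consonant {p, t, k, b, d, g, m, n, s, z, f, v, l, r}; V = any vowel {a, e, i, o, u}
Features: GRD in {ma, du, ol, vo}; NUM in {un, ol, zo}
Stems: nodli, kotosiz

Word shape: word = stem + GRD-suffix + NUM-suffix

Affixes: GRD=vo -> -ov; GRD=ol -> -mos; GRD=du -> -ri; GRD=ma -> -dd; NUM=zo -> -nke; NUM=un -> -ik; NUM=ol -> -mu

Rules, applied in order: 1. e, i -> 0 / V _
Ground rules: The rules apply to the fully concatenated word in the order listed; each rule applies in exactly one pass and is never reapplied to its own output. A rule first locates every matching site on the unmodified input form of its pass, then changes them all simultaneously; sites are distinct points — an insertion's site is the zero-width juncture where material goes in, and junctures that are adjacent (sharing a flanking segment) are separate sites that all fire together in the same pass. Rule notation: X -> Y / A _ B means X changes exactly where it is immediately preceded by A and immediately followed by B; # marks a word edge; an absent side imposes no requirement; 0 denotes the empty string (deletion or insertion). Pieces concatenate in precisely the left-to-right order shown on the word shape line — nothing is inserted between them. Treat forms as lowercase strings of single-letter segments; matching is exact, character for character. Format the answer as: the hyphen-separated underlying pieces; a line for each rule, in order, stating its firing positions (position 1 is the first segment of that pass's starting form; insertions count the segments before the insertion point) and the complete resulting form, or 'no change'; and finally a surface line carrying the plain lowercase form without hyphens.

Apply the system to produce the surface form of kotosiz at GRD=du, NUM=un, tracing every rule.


underlying: kotosiz-ri-ik
1. e, i -> 0 / V _: fires at position(s) 10: kotosizrik
surface: kotosizrik


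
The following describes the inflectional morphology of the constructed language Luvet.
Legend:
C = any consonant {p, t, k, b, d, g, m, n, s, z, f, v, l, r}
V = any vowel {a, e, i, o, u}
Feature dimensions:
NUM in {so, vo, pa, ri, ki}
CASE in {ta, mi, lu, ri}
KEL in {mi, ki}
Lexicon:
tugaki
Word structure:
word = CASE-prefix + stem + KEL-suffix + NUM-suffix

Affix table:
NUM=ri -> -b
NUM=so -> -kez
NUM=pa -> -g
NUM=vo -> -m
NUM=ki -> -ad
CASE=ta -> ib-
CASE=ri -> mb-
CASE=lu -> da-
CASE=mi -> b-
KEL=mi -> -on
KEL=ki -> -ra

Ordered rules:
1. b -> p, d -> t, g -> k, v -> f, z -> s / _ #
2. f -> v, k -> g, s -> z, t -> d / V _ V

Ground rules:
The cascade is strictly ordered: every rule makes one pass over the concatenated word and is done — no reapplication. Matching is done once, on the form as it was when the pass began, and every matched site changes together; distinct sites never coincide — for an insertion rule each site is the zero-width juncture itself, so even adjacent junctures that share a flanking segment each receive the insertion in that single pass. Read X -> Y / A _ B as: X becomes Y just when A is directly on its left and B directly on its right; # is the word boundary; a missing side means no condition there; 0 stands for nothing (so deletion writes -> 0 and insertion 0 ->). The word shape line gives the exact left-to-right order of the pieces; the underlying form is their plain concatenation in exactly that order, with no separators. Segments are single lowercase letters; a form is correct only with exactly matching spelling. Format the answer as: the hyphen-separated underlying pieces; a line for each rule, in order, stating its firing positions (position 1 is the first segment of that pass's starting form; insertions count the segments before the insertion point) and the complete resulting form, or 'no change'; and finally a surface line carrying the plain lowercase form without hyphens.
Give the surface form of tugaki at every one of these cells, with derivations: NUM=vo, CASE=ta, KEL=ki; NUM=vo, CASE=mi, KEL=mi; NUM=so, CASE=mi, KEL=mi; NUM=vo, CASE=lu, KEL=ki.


cell NUM=vo, CASE=ta, KEL=ki:
underlying: ib-tugaki-ra-m
1. b -> p, d -> t, g -> k, v -> f, z -> s / _ #: no change
2. f -> v, k -> g, s -> z, t -> d / V _ V: fires at position(s) 7: ibtugagiram
surface: ibtugagiram

cell NUM=vo, CASE=mi, KEL=mi:
underlying: b-tugaki-on-m
1. b -> p, d -> t, g -> k, v -> f, z -> s / _ #: no change
2. f -> v, k -> g, s -> z, t -> d / V _ V: fires at position(s) 6: btugagionm
surface: btugagionm

cell NUM=so, CASE=mi, KEL=mi:
underlying: b-tugaki-on-kez
1. b -> p, d -> t, g -> k, v -> f, z -> s / _ #: fires at position(s) 12: btugakionkes
2. f -> v, k -> g, s -> z, t -> d / V _ V: fires at position(s) 6: btugagionkes
surface: btugagionkes

cell NUM=vo, CASE=lu, KEL=ki:
underlying: da-tugaki-ra-m
1. b -> p, d -> t, g -> k, v -> f, z -> s / _ #: no change
2. f -> v, k -> g, s -> z, t -> d / V _ V: fires at position(s) 3, 7: dadugagiram
surface: dadugagiram


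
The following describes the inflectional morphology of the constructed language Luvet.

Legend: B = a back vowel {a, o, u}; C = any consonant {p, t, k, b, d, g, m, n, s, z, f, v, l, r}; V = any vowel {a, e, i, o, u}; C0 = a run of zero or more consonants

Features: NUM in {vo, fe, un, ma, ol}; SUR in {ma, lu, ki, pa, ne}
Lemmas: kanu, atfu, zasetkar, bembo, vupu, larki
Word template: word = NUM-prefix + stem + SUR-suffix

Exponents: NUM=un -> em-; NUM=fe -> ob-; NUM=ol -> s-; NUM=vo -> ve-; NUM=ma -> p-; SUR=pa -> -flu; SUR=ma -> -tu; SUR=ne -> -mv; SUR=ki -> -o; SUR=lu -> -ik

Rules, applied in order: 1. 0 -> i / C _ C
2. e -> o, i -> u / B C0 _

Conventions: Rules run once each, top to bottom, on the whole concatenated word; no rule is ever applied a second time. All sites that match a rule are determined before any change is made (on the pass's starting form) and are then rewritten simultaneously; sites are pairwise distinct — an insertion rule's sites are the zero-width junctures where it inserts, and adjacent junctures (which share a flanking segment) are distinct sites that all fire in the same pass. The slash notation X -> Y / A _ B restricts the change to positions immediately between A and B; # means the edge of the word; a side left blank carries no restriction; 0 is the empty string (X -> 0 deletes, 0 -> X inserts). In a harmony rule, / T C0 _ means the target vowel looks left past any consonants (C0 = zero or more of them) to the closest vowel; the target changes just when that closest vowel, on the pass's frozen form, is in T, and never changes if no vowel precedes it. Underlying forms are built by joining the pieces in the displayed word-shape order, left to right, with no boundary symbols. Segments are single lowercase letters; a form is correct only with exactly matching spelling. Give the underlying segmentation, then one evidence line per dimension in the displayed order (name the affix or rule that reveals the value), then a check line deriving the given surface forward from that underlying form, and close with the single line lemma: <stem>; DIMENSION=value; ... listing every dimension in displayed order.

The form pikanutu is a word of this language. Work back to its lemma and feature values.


underlying: p-kanu-tu
NUM=ma - signalled by the affix p-
SUR=ma - signalled by the affix -tu
check: pkanutu -> pikanutu -> pikanutu
lemma: kanu; NUM=ma; SUR=ma


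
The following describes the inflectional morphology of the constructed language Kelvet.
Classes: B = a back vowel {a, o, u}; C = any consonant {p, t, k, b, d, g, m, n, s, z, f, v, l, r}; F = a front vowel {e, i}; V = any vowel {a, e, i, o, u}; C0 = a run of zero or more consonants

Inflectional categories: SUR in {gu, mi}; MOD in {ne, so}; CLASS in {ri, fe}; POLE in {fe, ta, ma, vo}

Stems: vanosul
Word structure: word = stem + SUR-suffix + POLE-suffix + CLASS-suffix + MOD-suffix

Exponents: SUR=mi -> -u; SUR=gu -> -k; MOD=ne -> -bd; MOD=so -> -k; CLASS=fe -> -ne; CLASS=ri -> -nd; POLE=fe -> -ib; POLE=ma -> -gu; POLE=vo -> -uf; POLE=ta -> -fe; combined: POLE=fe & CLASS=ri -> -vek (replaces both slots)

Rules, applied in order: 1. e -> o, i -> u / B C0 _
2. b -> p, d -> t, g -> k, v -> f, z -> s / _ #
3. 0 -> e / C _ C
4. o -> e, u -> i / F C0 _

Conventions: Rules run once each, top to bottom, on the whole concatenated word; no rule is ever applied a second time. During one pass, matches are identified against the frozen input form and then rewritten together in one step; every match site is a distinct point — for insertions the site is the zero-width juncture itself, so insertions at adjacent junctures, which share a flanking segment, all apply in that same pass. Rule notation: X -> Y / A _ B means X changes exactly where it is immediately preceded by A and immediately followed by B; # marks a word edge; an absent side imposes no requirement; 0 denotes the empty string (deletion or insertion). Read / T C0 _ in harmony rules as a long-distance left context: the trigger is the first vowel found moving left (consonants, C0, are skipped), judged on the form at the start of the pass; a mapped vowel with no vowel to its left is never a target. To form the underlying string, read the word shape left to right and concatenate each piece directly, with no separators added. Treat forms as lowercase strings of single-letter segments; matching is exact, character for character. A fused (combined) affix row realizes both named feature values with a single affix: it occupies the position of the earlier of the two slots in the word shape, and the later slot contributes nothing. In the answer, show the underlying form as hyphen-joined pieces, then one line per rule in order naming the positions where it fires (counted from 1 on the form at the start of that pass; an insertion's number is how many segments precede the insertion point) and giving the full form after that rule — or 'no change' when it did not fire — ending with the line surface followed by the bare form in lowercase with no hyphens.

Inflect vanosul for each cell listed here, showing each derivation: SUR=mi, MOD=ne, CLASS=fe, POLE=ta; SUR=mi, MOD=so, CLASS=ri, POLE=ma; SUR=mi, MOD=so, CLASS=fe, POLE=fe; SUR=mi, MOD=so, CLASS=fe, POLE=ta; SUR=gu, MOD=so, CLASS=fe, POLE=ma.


cell SUR=mi, MOD=ne, CLASS=fe, POLE=ta:
underlying: vanosul-u-fe-ne-bd
1. e -> o, i -> u / B C0 _: fires at position(s) 10: vanosulufonebd
2. b -> p, d -> t, g -> k, v -> f, z -> s / _ #: fires at position(s) 14: vanosulufonebt
3. 0 -> e / C _ C: inserts after position(s) 13: vanosulufonebet
4. o -> e, u -> i / F C0 _: no change
surface: vanosulufonebet

cell SUR=mi, MOD=so, CLASS=ri, POLE=ma:
underlying: vanosul-u-gu-nd-k
1. e -> o, i -> u / B C0 _: no change
2. b -> p, d -> t, g -> k, v -> f, z -> s / _ #: no change
3. 0 -> e / C _ C: inserts after position(s) 11, 12: vanosulugunedek
4. o -> e, u -> i / F C0 _: no change
surface: vanosulugunedek

cell SUR=mi, MOD=so, CLASS=fe, POLE=fe:
underlying: vanosul-u-ib-ne-k
1. e -> o, i -> u / B C0 _: fires at position(s) 9: vanosuluubnek
2. b -> p, d -> t, g -> k, v -> f, z -> s / _ #: no change
3. 0 -> e / C _ C: inserts after position(s) 10: vanosuluubenek
4. o -> e, u -> i / F C0 _: no change
surface: vanosuluubenek

cell SUR=mi, MOD=so, CLASS=fe, POLE=ta:
underlying: vanosul-u-fe-ne-k
1. e -> o, i -> u / B C0 _: fires at position(s) 10: vanosulufonek
2. b -> p, d -> t, g -> k, v -> f, z -> s / _ #: no change
3. 0 -> e / C _ C: no change
4. o -> e, u -> i / F C0 _: no change
surface: vanosulufonek

cell SUR=gu, MOD=so, CLASS=fe, POLE=ma:
underlying: vanosul-k-gu-ne-k
1. e -> o, i -> u / B C0 _: fires at position(s) 12: vanosulkgunok
2. b -> p, d -> t, g -> k, v -> f, z -> s / _ #: no change
3. 0 -> e / C _ C: inserts after position(s) 7, 8: vanosulekegunok
4. o -> e, u -> i / F C0 _: fires at position(s) 12: vanosulekeginok
surface: vanosulekeginok


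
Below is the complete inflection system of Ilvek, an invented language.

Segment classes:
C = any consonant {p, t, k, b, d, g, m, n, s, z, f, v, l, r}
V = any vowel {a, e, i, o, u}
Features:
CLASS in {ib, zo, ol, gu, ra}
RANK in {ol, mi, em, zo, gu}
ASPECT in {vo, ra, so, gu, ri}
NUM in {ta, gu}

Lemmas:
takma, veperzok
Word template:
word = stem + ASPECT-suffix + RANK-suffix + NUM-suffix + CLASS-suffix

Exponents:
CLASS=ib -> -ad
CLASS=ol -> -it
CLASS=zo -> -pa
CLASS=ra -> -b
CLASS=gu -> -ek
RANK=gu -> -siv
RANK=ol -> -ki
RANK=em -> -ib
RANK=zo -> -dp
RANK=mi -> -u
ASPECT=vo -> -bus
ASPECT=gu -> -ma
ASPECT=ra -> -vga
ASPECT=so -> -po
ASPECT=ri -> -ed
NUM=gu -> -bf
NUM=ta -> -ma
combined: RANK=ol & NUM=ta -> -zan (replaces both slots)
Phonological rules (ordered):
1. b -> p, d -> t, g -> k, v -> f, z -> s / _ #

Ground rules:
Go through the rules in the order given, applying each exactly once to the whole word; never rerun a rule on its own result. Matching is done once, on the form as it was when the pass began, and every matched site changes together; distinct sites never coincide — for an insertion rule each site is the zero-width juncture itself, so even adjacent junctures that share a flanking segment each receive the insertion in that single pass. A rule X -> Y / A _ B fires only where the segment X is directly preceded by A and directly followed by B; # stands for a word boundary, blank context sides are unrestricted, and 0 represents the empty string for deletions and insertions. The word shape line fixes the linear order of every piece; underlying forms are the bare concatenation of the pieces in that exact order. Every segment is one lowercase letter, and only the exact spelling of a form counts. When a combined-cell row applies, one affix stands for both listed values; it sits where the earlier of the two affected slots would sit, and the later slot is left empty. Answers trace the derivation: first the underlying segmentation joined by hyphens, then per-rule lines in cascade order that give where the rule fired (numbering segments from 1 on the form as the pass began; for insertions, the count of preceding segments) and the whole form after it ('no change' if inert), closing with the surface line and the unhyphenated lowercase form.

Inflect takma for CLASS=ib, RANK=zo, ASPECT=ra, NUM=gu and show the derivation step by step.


underlying: takma-vga-dp-bf-ad
1. b -> p, d -> t, g -> k, v -> f, z -> s / _ #: fires at position(s) 14: takmavgadpbfat
surface: takmavgadpbfat


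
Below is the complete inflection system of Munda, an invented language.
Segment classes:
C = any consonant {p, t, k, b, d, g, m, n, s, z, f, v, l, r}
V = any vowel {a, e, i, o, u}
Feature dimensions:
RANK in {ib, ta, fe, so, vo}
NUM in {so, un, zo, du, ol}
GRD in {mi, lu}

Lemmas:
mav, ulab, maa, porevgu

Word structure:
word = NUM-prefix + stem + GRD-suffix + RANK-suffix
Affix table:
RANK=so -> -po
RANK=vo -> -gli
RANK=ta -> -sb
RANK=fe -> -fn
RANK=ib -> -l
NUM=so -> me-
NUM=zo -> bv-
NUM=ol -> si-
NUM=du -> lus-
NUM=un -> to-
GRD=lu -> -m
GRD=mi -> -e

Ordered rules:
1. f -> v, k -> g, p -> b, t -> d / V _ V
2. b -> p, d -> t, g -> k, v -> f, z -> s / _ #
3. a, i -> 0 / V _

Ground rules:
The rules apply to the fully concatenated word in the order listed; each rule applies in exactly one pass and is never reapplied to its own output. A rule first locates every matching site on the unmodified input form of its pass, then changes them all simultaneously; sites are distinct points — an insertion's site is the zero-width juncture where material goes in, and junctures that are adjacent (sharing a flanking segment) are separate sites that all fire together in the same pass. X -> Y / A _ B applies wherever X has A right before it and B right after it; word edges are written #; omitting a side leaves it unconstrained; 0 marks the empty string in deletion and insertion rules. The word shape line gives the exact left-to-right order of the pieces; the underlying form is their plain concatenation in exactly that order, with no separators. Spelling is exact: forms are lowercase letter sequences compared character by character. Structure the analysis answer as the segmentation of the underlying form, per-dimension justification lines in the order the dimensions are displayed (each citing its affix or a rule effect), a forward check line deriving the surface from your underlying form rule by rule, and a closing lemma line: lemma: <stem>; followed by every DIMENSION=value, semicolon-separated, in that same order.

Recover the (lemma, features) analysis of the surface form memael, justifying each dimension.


underlying: me-maa-e-l
RANK=ib - signalled by the affix -l
NUM=so - signalled by the affix me-
GRD=mi - signalled by the affix -e
check: memaael -> memaael -> memaael -> memael
lemma: maa; RANK=ib; NUM=so; GRD=mi


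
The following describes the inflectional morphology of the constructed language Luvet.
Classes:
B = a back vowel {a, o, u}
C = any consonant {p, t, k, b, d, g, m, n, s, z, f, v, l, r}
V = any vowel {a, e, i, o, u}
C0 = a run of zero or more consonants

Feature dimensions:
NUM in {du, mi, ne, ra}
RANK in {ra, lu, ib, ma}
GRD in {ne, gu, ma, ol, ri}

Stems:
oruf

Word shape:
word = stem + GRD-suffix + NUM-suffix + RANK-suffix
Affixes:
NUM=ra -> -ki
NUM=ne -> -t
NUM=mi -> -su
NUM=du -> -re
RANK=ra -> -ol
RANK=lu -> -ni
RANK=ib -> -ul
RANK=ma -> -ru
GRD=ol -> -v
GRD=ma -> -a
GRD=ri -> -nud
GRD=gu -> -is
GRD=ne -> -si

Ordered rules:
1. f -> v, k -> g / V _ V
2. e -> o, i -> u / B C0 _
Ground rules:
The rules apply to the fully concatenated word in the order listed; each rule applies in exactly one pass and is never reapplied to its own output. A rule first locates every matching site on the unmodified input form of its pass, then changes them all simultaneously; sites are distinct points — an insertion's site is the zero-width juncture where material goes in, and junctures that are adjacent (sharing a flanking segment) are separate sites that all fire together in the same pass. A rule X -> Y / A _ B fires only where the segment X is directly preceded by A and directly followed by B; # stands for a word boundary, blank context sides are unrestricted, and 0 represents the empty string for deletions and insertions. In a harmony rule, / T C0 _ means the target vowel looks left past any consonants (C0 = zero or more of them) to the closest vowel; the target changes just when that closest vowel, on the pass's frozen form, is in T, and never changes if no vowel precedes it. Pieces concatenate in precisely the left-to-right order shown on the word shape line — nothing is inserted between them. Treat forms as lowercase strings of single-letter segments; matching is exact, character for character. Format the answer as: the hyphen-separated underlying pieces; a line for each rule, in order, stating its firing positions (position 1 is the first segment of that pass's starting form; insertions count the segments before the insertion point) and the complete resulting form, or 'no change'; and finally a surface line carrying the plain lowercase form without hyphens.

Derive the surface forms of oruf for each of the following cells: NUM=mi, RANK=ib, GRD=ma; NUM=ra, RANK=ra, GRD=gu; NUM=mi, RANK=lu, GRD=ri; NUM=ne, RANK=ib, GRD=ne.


cell NUM=mi, RANK=ib, GRD=ma:
underlying: oruf-a-su-ul
1. f -> v, k -> g / V _ V: fires at position(s) 4: oruvasuul
2. e -> o, i -> u / B C0 _: no change
surface: oruvasuul

cell NUM=ra, RANK=ra, GRD=gu:
underlying: oruf-is-ki-ol
1. f -> v, k -> g / V _ V: fires at position(s) 4: oruviskiol
2. e -> o, i -> u / B C0 _: fires at position(s) 5: oruvuskiol
surface: oruvuskiol

cell NUM=mi, RANK=lu, GRD=ri:
underlying: oruf-nud-su-ni
1. f -> v, k -> g / V _ V: no change
2. e -> o, i -> u / B C0 _: fires at position(s) 11: orufnudsunu
surface: orufnudsunu

cell NUM=ne, RANK=ib, GRD=ne:
underlying: oruf-si-t-ul
1. f -> v, k -> g / V _ V: no change
2. e -> o, i -> u / B C0 _: fires at position(s) 6: orufsutul
surface: orufsutul


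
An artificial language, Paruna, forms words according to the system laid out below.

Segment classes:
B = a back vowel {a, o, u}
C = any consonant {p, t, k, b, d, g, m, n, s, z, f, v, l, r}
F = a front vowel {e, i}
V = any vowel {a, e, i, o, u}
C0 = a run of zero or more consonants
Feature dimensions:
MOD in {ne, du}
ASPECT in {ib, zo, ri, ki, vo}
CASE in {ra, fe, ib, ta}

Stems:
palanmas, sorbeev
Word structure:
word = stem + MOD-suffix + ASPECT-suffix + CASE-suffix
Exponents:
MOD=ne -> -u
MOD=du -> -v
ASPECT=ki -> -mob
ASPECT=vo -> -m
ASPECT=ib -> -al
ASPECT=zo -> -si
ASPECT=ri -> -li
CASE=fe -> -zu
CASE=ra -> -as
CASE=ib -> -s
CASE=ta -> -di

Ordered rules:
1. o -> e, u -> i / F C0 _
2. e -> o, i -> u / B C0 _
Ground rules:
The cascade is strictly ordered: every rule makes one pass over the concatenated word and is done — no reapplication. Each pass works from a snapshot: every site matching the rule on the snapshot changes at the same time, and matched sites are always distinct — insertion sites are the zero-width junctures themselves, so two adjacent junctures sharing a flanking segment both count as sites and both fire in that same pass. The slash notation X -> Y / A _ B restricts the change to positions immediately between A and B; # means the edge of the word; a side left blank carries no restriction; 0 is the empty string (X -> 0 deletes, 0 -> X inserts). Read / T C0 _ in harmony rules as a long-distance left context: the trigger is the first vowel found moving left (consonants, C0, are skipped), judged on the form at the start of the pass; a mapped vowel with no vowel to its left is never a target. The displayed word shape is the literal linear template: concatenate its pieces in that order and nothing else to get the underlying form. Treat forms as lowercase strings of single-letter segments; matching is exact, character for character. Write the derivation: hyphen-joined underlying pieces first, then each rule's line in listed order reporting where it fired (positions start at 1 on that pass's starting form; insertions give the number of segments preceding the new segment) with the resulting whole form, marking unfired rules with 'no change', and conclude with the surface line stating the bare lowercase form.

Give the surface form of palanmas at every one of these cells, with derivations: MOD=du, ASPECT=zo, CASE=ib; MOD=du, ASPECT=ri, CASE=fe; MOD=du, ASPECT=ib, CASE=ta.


cell MOD=du, ASPECT=zo, CASE=ib:
underlying: palanmas-v-si-s
1. o -> e, u -> i / F C0 _: no change
2. e -> o, i -> u / B C0 _: fires at position(s) 11: palanmasvsus
surface: palanmasvsus

cell MOD=du, ASPECT=ri, CASE=fe:
underlying: palanmas-v-li-zu
1. o -> e, u -> i / F C0 _: fires at position(s) 13: palanmasvlizi
2. e -> o, i -> u / B C0 _: fires at position(s) 11: palanmasvluzi
surface: palanmasvluzi

cell MOD=du, ASPECT=ib, CASE=ta:
underlying: palanmas-v-al-di
1. o -> e, u -> i / F C0 _: no change
2. e -> o, i -> u / B C0 _: fires at position(s) 13: palanmasvaldu
surface: palanmasvaldu


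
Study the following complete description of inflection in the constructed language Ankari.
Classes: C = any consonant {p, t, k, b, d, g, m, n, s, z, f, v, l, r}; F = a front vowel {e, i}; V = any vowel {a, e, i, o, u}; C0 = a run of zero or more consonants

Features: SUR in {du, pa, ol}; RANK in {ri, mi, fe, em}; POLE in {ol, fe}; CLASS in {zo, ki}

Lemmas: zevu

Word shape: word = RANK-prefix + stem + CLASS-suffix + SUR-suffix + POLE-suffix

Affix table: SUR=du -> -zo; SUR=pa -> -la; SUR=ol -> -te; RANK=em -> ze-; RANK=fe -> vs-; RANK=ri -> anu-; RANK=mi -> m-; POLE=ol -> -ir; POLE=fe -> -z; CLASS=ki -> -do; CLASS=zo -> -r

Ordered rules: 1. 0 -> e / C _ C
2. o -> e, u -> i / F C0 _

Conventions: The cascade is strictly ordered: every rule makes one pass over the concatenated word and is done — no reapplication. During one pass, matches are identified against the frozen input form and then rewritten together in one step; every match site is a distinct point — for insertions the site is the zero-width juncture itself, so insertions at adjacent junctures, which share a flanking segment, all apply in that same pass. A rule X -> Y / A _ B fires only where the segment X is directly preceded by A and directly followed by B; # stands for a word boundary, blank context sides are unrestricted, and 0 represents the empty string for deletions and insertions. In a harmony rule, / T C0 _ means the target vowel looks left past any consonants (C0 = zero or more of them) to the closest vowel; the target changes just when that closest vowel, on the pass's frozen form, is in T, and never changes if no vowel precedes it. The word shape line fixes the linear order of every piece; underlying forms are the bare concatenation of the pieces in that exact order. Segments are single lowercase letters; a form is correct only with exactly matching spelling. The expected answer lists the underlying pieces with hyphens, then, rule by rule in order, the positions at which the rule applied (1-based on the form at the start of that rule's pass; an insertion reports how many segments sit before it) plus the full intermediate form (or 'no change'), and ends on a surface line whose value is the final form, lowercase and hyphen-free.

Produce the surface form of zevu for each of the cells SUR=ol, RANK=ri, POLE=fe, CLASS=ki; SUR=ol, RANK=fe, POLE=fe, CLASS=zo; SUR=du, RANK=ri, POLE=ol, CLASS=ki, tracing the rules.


cell SUR=ol, RANK=ri, POLE=fe, CLASS=ki:
underlying: anu-zevu-do-te-z
1. 0 -> e / C _ C: no change
2. o -> e, u -> i / F C0 _: fires at position(s) 7: anuzevidotez
surface: anuzevidotez

cell SUR=ol, RANK=fe, POLE=fe, CLASS=zo:
underlying: vs-zevu-r-te-z
1. 0 -> e / C _ C: inserts after position(s) 1, 2, 7: vesezevuretez
2. o -> e, u -> i / F C0 _: fires at position(s) 8: vesezeviretez
surface: vesezeviretez

cell SUR=du, RANK=ri, POLE=ol, CLASS=ki:
underlying: anu-zevu-do-zo-ir
1. 0 -> e / C _ C: no change
2. o -> e, u -> i / F C0 _: fires at position(s) 7: anuzevidozoir
surface: anuzevidozoir


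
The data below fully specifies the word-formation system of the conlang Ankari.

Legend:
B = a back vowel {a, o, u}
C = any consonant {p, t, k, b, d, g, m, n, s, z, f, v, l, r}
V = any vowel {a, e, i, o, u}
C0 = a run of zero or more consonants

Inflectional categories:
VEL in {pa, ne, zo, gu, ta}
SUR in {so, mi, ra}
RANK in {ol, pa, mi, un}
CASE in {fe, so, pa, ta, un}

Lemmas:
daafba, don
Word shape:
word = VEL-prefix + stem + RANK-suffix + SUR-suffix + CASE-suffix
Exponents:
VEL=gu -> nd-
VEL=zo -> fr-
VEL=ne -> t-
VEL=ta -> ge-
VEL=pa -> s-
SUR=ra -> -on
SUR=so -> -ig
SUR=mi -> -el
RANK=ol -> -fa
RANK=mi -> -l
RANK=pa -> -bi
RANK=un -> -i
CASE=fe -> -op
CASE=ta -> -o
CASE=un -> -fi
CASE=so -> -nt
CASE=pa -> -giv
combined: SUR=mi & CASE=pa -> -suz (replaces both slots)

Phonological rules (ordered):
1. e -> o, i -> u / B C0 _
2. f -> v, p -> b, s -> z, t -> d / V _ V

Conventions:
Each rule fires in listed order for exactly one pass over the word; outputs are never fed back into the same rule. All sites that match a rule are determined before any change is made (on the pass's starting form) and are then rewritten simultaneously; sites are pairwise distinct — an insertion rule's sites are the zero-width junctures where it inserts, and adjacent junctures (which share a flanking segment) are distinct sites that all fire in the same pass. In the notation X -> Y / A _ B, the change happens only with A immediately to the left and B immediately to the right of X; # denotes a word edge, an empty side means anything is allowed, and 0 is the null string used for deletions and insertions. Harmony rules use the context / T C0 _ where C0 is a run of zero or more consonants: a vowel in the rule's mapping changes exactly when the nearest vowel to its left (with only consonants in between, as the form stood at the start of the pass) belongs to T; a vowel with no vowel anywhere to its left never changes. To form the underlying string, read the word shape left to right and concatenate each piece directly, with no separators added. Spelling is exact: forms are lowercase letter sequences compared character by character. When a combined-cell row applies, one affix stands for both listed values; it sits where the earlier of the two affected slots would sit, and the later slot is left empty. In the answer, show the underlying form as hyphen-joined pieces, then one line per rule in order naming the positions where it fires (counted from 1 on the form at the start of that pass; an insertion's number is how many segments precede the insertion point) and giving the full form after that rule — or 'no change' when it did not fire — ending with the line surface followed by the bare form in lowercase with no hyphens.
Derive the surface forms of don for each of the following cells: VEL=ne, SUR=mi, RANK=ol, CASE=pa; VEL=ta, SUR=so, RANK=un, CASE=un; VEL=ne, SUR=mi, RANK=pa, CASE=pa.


cell VEL=ne, SUR=mi, RANK=ol, CASE=pa:
underlying: t-don-fa-suz
1. e -> o, i -> u / B C0 _: no change
2. f -> v, p -> b, s -> z, t -> d / V _ V: fires at position(s) 7: tdonfazuz
surface: tdonfazuz

cell VEL=ta, SUR=so, RANK=un, CASE=un:
underlying: ge-don-i-ig-fi
1. e -> o, i -> u / B C0 _: fires at position(s) 6: gedonuigfi
2. f -> v, p -> b, s -> z, t -> d / V _ V: no change
surface: gedonuigfi

cell VEL=ne, SUR=mi, RANK=pa, CASE=pa:
underlying: t-don-bi-suz
1. e -> o, i -> u / B C0 _: fires at position(s) 6: tdonbusuz
2. f -> v, p -> b, s -> z, t -> d / V _ V: fires at position(s) 7: tdonbuzuz
surface: tdonbuzuz


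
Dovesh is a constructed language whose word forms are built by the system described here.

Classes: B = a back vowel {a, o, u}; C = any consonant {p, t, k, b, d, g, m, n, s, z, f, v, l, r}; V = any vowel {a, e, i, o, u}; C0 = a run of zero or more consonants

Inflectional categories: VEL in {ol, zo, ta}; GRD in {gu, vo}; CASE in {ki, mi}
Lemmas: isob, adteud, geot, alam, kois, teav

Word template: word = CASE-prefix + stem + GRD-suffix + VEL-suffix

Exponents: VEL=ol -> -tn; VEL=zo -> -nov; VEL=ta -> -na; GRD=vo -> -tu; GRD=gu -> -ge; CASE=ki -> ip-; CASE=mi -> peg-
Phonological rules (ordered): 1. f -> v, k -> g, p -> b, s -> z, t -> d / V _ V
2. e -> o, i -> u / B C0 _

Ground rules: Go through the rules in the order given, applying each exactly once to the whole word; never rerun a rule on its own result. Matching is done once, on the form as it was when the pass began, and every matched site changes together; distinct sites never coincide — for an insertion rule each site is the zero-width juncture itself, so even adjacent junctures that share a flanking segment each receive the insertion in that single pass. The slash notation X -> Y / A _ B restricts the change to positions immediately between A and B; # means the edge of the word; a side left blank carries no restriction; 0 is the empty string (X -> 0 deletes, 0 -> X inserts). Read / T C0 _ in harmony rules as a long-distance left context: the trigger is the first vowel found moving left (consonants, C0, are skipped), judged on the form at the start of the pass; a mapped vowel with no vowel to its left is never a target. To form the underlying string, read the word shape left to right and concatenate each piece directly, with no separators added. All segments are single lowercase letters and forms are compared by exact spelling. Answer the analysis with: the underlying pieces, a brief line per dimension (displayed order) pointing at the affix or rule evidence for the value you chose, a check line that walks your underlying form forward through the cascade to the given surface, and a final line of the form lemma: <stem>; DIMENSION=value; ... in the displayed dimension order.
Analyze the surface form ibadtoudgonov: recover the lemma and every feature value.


underlying: ip-adteud-ge-nov
VEL=zo - signalled by the affix -nov
GRD=gu - signalled by the affix -ge
CASE=ki - signalled by the affix ip-
check: ipadteudgenov -> ibadteudgenov -> ibadtoudgonov
lemma: adteud; VEL=zo; GRD=gu; CASE=ki


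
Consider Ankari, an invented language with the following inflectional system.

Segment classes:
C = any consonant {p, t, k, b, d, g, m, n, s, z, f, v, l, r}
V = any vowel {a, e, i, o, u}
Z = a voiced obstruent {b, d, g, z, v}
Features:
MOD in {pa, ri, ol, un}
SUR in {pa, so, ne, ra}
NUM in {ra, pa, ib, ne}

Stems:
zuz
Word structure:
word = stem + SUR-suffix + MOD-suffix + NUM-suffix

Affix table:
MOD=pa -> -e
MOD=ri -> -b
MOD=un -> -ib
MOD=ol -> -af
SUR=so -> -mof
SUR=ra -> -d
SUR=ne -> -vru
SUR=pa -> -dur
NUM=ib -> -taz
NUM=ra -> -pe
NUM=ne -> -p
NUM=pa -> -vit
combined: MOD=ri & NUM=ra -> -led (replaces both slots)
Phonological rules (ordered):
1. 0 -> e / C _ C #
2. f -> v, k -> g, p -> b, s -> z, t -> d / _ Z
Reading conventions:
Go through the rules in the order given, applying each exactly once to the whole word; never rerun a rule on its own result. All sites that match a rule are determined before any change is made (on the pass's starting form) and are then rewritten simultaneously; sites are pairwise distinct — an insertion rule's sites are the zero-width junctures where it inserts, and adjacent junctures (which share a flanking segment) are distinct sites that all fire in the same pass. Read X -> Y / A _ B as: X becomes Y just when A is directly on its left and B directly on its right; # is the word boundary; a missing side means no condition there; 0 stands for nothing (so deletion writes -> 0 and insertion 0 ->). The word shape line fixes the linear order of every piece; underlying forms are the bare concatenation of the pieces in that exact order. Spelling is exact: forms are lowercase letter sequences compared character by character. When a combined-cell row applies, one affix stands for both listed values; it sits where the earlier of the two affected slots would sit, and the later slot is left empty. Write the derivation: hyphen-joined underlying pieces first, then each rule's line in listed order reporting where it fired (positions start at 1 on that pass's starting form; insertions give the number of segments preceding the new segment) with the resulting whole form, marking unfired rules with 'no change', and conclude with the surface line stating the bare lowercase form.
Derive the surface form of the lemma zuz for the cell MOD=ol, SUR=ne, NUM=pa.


underlying: zuz-vru-af-vit
1. 0 -> e / C _ C #: no change
2. f -> v, k -> g, p -> b, s -> z, t -> d / _ Z: fires at position(s) 8: zuzvruavvit
surface: zuzvruavvit


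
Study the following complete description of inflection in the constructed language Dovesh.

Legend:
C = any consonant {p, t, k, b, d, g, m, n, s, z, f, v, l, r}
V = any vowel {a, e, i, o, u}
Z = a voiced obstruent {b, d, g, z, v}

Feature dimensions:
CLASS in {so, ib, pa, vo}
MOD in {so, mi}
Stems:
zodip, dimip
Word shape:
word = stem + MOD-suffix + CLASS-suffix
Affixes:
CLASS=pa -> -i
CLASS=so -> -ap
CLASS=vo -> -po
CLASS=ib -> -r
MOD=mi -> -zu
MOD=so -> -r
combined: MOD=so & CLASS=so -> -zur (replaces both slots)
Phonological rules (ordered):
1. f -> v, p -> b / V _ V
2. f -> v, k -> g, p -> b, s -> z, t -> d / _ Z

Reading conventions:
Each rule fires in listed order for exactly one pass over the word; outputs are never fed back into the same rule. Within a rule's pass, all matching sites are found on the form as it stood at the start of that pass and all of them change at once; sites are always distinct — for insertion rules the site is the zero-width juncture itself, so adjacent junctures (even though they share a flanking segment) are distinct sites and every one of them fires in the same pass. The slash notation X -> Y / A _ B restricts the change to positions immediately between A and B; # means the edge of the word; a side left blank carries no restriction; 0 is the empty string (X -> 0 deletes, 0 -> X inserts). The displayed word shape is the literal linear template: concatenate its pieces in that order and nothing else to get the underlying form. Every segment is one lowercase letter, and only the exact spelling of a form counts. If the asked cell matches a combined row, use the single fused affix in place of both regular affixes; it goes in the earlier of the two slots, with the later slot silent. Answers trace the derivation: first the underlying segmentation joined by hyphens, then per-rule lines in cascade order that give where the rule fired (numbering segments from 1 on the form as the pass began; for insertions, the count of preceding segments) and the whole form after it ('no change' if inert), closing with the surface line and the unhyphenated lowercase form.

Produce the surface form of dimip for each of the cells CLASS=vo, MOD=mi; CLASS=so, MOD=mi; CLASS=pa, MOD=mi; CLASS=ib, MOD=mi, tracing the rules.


cell CLASS=vo, MOD=mi:
underlying: dimip-zu-po
1. f -> v, p -> b / V _ V: fires at position(s) 8: dimipzubo
2. f -> v, k -> g, p -> b, s -> z, t -> d / _ Z: fires at position(s) 5: dimibzubo
surface: dimibzubo

cell CLASS=so, MOD=mi:
underlying: dimip-zu-ap
1. f -> v, p -> b / V _ V: no change
2. f -> v, k -> g, p -> b, s -> z, t -> d / _ Z: fires at position(s) 5: dimibzuap
surface: dimibzuap

cell CLASS=pa, MOD=mi:
underlying: dimip-zu-i
1. f -> v, p -> b / V _ V: no change
2. f -> v, k -> g, p -> b, s -> z, t -> d / _ Z: fires at position(s) 5: dimibzui
surface: dimibzui

cell CLASS=ib, MOD=mi:
underlying: dimip-zu-r
1. f -> v, p -> b / V _ V: no change
2. f -> v, k -> g, p -> b, s -> z, t -> d / _ Z: fires at position(s) 5: dimibzur
surface: dimibzur


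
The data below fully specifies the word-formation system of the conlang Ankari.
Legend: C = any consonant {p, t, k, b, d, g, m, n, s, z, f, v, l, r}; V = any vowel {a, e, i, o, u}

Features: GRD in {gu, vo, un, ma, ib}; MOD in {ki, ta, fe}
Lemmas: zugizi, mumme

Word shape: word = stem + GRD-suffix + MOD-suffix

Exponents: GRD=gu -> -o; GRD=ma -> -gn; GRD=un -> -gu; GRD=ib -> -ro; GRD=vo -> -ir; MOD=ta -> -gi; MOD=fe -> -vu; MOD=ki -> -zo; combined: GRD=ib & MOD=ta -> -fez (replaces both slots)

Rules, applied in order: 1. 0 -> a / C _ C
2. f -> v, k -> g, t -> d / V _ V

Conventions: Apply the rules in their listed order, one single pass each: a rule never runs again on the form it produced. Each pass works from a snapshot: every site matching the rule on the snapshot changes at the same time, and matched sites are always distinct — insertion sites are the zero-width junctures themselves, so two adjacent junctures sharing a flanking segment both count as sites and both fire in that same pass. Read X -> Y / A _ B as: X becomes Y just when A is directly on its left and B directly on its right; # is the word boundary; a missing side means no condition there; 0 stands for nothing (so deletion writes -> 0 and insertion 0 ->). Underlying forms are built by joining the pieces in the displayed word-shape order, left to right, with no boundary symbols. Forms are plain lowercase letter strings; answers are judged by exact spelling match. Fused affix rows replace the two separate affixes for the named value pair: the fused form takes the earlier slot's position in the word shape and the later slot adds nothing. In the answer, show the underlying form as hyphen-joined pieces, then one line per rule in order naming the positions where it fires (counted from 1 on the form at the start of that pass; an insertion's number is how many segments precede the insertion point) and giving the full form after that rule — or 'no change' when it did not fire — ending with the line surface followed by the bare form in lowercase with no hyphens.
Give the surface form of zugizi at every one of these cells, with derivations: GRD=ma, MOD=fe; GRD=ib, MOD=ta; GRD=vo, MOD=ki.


cell GRD=ma, MOD=fe:
underlying: zugizi-gn-vu
1. 0 -> a / C _ C: inserts after position(s) 7, 8: zugiziganavu
2. f -> v, k -> g, t -> d / V _ V: no change
surface: zugiziganavu

cell GRD=ib, MOD=ta:
underlying: zugizi-fez
1. 0 -> a / C _ C: no change
2. f -> v, k -> g, t -> d / V _ V: fires at position(s) 7: zugizivez
surface: zugizivez

cell GRD=vo, MOD=ki:
underlying: zugizi-ir-zo
1. 0 -> a / C _ C: inserts after position(s) 8: zugiziirazo
2. f -> v, k -> g, t -> d / V _ V: no change
surface: zugiziirazo


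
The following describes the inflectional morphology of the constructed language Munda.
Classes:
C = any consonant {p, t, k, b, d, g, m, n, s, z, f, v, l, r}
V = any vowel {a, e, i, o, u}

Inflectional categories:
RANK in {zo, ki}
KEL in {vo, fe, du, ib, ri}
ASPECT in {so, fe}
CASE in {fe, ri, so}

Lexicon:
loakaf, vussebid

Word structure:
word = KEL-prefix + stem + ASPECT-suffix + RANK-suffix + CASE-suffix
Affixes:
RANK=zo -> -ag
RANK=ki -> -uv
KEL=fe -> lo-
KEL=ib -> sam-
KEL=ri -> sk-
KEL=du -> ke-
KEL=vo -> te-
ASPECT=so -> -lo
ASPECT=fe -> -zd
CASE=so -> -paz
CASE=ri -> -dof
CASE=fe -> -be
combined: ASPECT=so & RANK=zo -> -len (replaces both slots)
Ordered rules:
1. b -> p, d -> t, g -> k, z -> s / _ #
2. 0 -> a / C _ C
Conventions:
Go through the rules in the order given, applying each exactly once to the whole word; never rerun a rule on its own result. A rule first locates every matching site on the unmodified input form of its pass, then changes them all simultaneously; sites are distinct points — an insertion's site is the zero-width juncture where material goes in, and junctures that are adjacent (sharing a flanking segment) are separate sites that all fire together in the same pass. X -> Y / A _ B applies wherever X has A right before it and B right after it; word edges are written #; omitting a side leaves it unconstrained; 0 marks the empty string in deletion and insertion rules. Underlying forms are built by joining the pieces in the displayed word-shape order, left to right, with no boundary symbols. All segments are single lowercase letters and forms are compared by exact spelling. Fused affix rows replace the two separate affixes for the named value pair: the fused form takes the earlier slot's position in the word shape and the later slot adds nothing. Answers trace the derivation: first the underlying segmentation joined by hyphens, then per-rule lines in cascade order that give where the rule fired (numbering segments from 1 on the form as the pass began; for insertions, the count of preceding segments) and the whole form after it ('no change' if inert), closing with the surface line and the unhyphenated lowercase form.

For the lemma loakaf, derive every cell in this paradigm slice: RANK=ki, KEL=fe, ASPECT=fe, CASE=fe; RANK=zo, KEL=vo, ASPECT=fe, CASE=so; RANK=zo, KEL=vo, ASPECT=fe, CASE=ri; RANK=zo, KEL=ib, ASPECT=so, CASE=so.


cell RANK=ki, KEL=fe, ASPECT=fe, CASE=fe:
underlying: lo-loakaf-zd-uv-be
1. b -> p, d -> t, g -> k, z -> s / _ #: no change
2. 0 -> a / C _ C: inserts after position(s) 8, 9, 12: loloakafazaduvabe
surface: loloakafazaduvabe

cell RANK=zo, KEL=vo, ASPECT=fe, CASE=so:
underlying: te-loakaf-zd-ag-paz
1. b -> p, d -> t, g -> k, z -> s / _ #: fires at position(s) 15: teloakafzdagpas
2. 0 -> a / C _ C: inserts after position(s) 8, 9, 12: teloakafazadagapas
surface: teloakafazadagapas

cell RANK=zo, KEL=vo, ASPECT=fe, CASE=ri:
underlying: te-loakaf-zd-ag-dof
1. b -> p, d -> t, g -> k, z -> s / _ #: no change
2. 0 -> a / C _ C: inserts after position(s) 8, 9, 12: teloakafazadagadof
surface: teloakafazadagadof

cell RANK=zo, KEL=ib, ASPECT=so, CASE=so:
underlying: sam-loakaf-len-paz
1. b -> p, d -> t, g -> k, z -> s / _ #: fires at position(s) 15: samloakaflenpas
2. 0 -> a / C _ C: inserts after position(s) 3, 9, 12: samaloakafalenapas
surface: samaloakafalenapas
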